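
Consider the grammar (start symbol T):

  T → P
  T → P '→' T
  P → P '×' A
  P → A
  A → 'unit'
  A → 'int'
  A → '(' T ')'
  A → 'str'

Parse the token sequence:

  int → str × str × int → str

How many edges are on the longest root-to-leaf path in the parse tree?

[T [P [A int]] → [T [P [P [P [A str]] × [A str]] × [A int]] → [T [P [A str]]]]]

6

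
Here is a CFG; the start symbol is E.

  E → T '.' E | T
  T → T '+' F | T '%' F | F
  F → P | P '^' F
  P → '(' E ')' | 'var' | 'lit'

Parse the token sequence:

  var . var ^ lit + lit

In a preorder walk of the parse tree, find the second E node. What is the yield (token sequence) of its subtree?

var ^ lit + lit

[E [T [F [P var]]] . [E [T [T [F [P var] ^ [F [P lit]]]] + [F [P lit]]]]]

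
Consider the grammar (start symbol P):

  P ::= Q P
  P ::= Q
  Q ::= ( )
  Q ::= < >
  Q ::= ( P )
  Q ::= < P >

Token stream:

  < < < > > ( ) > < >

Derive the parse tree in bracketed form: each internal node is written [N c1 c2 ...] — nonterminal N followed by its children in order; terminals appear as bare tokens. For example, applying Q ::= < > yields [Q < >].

[P [Q < [P [Q < [P [Q < >]] >] [P [Q ( )]]] >] [P [Q < >]]]

P
Q P
< P > P
< Q P > P
< < P > P > P
< < Q > P > P
< < < > > P > P
< < < > > Q > P
< < < > > ( ) > P
< < < > > ( ) > Q
< < < > > ( ) > < >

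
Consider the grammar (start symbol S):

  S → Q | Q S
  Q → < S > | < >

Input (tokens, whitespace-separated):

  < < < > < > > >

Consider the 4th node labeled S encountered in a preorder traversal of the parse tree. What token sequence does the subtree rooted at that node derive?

< >

[S [Q < [S [Q < [S [Q < >] [S [Q < >]]] >]] >]]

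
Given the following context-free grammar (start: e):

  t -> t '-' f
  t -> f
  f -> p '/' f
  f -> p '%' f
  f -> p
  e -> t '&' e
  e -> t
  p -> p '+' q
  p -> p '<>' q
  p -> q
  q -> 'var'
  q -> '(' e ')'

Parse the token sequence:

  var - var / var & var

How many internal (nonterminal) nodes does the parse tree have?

[e [t [t [f [p [q var]]]] - [f [p [q var]] / [f [p [q var]]]]] & [e [t [f [p [q var]]]]]]

17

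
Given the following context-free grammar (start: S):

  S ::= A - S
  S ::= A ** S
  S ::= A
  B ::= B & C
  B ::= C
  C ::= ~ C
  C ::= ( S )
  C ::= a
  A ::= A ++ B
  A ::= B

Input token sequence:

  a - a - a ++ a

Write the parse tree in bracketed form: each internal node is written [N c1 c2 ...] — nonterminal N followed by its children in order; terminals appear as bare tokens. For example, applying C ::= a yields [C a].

S
A - S
B - S
C - S
a - S
a - A - S
a - B - S
a - C - S
a - a - S
a - a - A
a - a - A ++ B
a - a - B ++ B
a - a - C ++ B
a - a - a ++ B
a - a - a ++ C
a - a - a ++ a

[S [A [B [C a]]] - [S [A [B [C a]]] - [S [A [A [B [C a]]] ++ [B [C a]]]]]]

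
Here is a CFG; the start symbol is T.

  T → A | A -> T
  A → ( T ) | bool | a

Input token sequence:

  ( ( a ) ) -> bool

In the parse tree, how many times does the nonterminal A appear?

[T [A ( [T [A ( [T [A a]] )]] )] -> [T [A bool]]]

4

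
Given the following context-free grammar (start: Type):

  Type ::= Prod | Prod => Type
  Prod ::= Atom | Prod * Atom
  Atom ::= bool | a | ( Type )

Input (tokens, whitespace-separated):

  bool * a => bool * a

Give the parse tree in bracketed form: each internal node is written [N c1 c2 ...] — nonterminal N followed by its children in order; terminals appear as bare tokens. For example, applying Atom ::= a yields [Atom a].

[Type [Prod [Prod [Atom bool]] * [Atom a]] => [Type [Prod [Prod [Atom bool]] * [Atom a]]]]

Type
Prod => Type
Prod * Atom => Type
Atom * Atom => Type
bool * Atom => Type
bool * a => Type
bool * a => Prod
bool * a => Prod * Atom
bool * a => Atom * Atom
bool * a => bool * Atom
bool * a => bool * a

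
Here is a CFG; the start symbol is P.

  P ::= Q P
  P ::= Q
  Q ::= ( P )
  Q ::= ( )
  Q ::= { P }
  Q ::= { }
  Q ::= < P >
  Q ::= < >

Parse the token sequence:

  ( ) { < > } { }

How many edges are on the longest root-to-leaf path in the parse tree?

5

[P [Q ( )] [P [Q { [P [Q < >]] }] [P [Q { }]]]]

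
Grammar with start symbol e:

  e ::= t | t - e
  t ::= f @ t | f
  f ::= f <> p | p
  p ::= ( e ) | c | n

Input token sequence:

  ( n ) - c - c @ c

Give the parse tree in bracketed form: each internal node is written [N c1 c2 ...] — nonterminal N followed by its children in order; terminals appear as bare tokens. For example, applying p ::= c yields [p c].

e
t - e
f - e
p - e
( e ) - e
( t ) - e
( f ) - e
( p ) - e
( n ) - e
( n ) - t - e
( n ) - f - e
( n ) - p - e
( n ) - c - e
( n ) - c - t
( n ) - c - f @ t
( n ) - c - p @ t
( n ) - c - c @ t
( n ) - c - c @ f
( n ) - c - c @ p
( n ) - c - c @ c

[e [t [f [p ( [e [t [f [p n]]]] )]]] - [e [t [f [p c]]] - [e [t [f [p c]] @ [t [f [p c]]]]]]]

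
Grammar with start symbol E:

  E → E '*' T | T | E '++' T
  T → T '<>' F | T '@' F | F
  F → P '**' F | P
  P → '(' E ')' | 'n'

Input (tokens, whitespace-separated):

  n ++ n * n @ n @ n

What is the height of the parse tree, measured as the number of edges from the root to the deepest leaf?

[E [E [E [T [F [P n]]]] ++ [T [F [P n]]]] * [T [T [T [F [P n]]] @ [F [P n]]] @ [F [P n]]]]

6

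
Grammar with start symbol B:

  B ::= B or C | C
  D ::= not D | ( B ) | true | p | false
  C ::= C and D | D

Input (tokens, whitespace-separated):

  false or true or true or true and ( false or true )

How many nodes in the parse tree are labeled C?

7

[B [B [B [B [C [D false]]] or [C [D true]]] or [C [D true]]] or [C [C [D true]] and [D ( [B [B [C [D false]]] or [C [D true]]] )]]]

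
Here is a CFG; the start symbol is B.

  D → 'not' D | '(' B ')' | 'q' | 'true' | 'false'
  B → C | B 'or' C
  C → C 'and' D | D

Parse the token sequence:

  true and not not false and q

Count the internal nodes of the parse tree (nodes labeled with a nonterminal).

[B [C [C [C [D true]] and [D not [D not [D false]]]] and [D q]]]

9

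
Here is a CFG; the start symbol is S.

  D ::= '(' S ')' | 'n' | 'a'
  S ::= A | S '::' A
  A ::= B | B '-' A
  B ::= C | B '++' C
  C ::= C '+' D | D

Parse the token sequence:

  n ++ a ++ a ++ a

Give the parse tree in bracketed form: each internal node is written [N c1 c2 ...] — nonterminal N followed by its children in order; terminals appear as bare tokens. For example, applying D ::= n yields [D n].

S
A
B
B ++ C
B ++ C ++ C
B ++ C ++ C ++ C
C ++ C ++ C ++ C
D ++ C ++ C ++ C
n ++ C ++ C ++ C
n ++ D ++ C ++ C
n ++ a ++ C ++ C
n ++ a ++ D ++ C
n ++ a ++ a ++ C
n ++ a ++ a ++ D
n ++ a ++ a ++ a

[S [A [B [B [B [B [C [D n]]] ++ [C [D a]]] ++ [C [D a]]] ++ [C [D a]]]]]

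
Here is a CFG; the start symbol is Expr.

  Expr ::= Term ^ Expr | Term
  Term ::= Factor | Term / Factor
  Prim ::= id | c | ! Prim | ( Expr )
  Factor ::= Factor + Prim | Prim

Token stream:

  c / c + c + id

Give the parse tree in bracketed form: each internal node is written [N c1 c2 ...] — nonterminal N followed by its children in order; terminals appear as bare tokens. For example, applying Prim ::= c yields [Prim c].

Expr
Term
Term / Factor
Factor / Factor
Prim / Factor
c / Factor
c / Factor + Prim
c / Factor + Prim + Prim
c / Prim + Prim + Prim
c / c + Prim + Prim
c / c + c + Prim
c / c + c + id

[Expr [Term [Term [Factor [Prim c]]] / [Factor [Factor [Factor [Prim c]] + [Prim c]] + [Prim id]]]]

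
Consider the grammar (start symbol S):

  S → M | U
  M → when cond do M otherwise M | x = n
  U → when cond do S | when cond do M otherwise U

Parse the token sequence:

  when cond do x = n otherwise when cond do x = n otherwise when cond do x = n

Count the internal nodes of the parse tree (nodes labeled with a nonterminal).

[S [U when cond do [M x = n] otherwise [U when cond do [M x = n] otherwise [U when cond do [S [M x = n]]]]]]

8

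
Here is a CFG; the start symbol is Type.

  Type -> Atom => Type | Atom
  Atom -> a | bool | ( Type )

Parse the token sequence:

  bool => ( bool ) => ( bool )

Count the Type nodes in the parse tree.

[Type [Atom bool] => [Type [Atom ( [Type [Atom bool]] )] => [Type [Atom ( [Type [Atom bool]] )]]]]

5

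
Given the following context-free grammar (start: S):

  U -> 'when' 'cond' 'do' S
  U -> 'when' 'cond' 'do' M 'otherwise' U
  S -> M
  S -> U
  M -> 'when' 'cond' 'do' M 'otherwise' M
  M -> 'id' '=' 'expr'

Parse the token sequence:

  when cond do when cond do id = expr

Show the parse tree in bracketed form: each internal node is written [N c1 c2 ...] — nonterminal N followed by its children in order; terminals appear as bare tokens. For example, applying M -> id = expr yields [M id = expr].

S
U
when cond do S
when cond do U
when cond do when cond do S
when cond do when cond do M
when cond do when cond do id = expr

[S [U when cond do [S [U when cond do [S [M id = expr]]]]]]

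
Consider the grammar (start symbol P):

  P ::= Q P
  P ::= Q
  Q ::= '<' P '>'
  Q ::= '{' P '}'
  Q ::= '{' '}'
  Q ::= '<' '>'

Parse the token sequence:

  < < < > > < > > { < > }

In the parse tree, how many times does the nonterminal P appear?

6

[P [Q < [P [Q < [P [Q < >]] >] [P [Q < >]]] >] [P [Q { [P [Q < >]] }]]]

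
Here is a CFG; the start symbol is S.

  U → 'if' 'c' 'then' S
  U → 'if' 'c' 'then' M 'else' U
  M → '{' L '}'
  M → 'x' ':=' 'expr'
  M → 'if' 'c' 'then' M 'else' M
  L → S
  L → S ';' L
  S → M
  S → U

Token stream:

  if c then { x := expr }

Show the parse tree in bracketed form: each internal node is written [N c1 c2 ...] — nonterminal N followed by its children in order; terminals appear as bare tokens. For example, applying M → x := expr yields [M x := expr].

S
U
if c then S
if c then M
if c then { L }
if c then { S }
if c then { M }
if c then { x := expr }

[S [U if c then [S [M { [L [S [M x := expr]]] }]]]]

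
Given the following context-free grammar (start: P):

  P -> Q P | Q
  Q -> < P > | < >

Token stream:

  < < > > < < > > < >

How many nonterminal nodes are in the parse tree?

[P [Q < [P [Q < >]] >] [P [Q < [P [Q < >]] >] [P [Q < >]]]]

10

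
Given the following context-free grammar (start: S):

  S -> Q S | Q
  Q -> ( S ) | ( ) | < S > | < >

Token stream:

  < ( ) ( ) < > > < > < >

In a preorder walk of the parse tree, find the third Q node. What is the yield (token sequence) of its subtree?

[S [Q < [S [Q ( )] [S [Q ( )] [S [Q < >]]]] >] [S [Q < >] [S [Q < >]]]]

( )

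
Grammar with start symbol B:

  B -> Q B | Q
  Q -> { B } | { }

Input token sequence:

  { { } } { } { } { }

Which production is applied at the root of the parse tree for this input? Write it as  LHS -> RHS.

[B [Q { [B [Q { }]] }] [B [Q { }] [B [Q { }] [B [Q { }]]]]]

B -> Q B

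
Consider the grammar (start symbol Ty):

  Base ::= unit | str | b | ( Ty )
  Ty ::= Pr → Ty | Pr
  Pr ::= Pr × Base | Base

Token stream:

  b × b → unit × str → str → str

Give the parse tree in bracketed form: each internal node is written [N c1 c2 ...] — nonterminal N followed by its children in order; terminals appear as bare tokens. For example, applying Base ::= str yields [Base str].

[Ty [Pr [Pr [Base b]] × [Base b]] → [Ty [Pr [Pr [Base unit]] × [Base str]] → [Ty [Pr [Base str]] → [Ty [Pr [Base str]]]]]]

Ty
Pr → Ty
Pr × Base → Ty
Base × Base → Ty
b × Base → Ty
b × b → Ty
b × b → Pr → Ty
b × b → Pr × Base → Ty
b × b → Base × Base → Ty
b × b → unit × Base → Ty
b × b → unit × str → Ty
b × b → unit × str → Pr → Ty
b × b → unit × str → Base → Ty
b × b → unit × str → str → Ty
b × b → unit × str → str → Pr
b × b → unit × str → str → Base
b × b → unit × str → str → str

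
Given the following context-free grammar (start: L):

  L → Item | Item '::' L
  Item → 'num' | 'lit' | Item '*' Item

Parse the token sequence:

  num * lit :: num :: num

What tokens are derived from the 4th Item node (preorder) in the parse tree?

num

[L [Item [Item num] * [Item lit]] :: [L [Item num] :: [L [Item num]]]]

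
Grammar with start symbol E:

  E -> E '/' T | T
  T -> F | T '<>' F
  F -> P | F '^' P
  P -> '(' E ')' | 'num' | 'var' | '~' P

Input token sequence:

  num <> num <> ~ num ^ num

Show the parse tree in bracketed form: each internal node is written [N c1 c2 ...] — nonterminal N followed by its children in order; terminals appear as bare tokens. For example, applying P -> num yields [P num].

E
T
T <> F
T <> F <> F
F <> F <> F
P <> F <> F
num <> F <> F
num <> P <> F
num <> num <> F
num <> num <> F ^ P
num <> num <> P ^ P
num <> num <> ~ P ^ P
num <> num <> ~ num ^ P
num <> num <> ~ num ^ num

[E [T [T [T [F [P num]]] <> [F [P num]]] <> [F [F [P ~ [P num]]] ^ [P num]]]]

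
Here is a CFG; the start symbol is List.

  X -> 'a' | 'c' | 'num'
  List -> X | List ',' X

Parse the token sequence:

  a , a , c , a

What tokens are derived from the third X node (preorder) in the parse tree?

c

[List [List [List [List [X a]] , [X a]] , [X c]] , [X a]]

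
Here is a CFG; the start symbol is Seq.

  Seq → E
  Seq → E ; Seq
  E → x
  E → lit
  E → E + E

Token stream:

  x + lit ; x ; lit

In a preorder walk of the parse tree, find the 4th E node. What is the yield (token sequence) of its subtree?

x

[Seq [E [E x] + [E lit]] ; [Seq [E x] ; [Seq [E lit]]]]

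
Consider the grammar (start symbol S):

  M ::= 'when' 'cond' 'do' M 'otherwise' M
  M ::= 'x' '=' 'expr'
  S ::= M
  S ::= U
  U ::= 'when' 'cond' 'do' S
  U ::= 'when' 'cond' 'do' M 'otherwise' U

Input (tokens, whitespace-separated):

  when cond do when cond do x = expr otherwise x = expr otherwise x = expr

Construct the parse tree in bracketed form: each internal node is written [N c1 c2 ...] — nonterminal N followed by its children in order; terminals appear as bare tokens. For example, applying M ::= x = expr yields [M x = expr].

[S [M when cond do [M when cond do [M x = expr] otherwise [M x = expr]] otherwise [M x = expr]]]

S
M
when cond do M otherwise M
when cond do when cond do M otherwise M otherwise M
when cond do when cond do x = expr otherwise M otherwise M
when cond do when cond do x = expr otherwise x = expr otherwise M
when cond do when cond do x = expr otherwise x = expr otherwise x = expr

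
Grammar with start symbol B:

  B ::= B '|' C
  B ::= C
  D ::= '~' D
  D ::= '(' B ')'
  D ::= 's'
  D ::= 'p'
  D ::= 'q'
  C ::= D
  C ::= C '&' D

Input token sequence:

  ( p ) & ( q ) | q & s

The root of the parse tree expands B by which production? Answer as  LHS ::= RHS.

[B [B [C [C [D ( [B [C [D p]]] )]] & [D ( [B [C [D q]]] )]]] | [C [C [D q]] & [D s]]]

B ::= B '|' C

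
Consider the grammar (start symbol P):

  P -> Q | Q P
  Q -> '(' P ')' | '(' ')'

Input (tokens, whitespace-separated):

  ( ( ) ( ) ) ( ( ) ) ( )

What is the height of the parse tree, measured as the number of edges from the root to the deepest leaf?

5

[P [Q ( [P [Q ( )] [P [Q ( )]]] )] [P [Q ( [P [Q ( )]] )] [P [Q ( )]]]]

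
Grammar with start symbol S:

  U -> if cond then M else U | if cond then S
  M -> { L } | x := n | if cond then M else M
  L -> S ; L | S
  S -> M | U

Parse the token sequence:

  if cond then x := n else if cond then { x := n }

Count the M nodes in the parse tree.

3

[S [U if cond then [M x := n] else [U if cond then [S [M { [L [S [M x := n]]] }]]]]]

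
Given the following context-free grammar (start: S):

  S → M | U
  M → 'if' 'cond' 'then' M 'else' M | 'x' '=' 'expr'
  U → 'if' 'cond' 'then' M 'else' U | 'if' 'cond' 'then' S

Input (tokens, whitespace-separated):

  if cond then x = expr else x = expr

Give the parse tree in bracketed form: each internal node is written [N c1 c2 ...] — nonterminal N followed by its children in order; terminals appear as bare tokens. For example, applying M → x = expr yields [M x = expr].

S
M
if cond then M else M
if cond then x = expr else M
if cond then x = expr else x = expr

[S [M if cond then [M x = expr] else [M x = expr]]]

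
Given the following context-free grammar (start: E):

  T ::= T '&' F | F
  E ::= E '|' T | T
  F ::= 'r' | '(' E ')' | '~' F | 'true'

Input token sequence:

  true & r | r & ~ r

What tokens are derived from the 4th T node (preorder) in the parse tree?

r

[E [E [T [T [F true]] & [F r]]] | [T [T [F r]] & [F ~ [F r]]]]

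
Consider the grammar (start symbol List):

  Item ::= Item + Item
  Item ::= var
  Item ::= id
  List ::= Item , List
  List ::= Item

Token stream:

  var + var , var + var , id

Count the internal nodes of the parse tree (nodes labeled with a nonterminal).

10

[List [Item [Item var] + [Item var]] , [List [Item [Item var] + [Item var]] , [List [Item id]]]]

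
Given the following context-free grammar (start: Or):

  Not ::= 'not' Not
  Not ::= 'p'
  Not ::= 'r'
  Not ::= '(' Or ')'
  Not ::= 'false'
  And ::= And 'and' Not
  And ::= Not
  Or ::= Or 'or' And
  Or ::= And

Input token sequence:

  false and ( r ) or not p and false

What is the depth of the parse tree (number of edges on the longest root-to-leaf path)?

[Or [Or [And [And [Not false]] and [Not ( [Or [And [Not r]]] )]]] or [And [And [Not not [Not p]]] and [Not false]]]

7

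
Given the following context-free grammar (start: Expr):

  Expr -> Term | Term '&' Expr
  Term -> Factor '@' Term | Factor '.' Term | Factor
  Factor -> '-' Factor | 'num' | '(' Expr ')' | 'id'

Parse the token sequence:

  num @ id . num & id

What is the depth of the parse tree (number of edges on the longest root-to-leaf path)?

5

[Expr [Term [Factor num] @ [Term [Factor id] . [Term [Factor num]]]] & [Expr [Term [Factor id]]]]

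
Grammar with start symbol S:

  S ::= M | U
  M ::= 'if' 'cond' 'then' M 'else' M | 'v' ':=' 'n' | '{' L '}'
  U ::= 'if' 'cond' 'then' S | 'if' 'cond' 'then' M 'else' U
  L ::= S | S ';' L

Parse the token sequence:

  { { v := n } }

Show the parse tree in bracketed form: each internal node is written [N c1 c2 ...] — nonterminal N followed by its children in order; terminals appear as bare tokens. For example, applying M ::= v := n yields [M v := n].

[S [M { [L [S [M { [L [S [M v := n]]] }]]] }]]

S
M
{ L }
{ S }
{ M }
{ { L } }
{ { S } }
{ { M } }
{ { v := n } }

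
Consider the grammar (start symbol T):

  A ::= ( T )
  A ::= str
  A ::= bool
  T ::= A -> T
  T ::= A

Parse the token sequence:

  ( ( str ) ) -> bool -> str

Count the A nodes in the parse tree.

5

[T [A ( [T [A ( [T [A str]] )]] )] -> [T [A bool] -> [T [A str]]]]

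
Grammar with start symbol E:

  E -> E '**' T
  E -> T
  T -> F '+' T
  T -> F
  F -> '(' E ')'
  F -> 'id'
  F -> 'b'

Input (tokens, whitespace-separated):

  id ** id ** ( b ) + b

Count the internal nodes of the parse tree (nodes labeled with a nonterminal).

14

[E [E [E [T [F id]]] ** [T [F id]]] ** [T [F ( [E [T [F b]]] )] + [T [F b]]]]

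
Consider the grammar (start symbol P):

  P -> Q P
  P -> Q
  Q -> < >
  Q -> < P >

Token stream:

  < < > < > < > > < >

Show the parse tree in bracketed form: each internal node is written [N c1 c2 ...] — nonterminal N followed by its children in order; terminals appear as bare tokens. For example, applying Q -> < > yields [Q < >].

P
Q P
< P > P
< Q P > P
< < > P > P
< < > Q P > P
< < > < > P > P
< < > < > Q > P
< < > < > < > > P
< < > < > < > > Q
< < > < > < > > < >

[P [Q < [P [Q < >] [P [Q < >] [P [Q < >]]]] >] [P [Q < >]]]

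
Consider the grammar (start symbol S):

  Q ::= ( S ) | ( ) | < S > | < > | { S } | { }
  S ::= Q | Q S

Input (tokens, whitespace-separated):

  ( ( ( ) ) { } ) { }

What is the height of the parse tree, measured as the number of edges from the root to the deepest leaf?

[S [Q ( [S [Q ( [S [Q ( )]] )] [S [Q { }]]] )] [S [Q { }]]]

6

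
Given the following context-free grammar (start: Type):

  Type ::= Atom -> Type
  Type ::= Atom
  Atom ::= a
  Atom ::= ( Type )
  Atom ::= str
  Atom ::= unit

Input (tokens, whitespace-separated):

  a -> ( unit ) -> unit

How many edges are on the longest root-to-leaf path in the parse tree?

5

[Type [Atom a] -> [Type [Atom ( [Type [Atom unit]] )] -> [Type [Atom unit]]]]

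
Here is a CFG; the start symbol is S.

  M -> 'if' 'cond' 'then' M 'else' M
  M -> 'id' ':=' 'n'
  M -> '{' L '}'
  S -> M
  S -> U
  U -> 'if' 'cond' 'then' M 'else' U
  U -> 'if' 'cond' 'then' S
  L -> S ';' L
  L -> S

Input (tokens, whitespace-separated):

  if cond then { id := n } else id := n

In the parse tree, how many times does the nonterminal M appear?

4

[S [M if cond then [M { [L [S [M id := n]]] }] else [M id := n]]]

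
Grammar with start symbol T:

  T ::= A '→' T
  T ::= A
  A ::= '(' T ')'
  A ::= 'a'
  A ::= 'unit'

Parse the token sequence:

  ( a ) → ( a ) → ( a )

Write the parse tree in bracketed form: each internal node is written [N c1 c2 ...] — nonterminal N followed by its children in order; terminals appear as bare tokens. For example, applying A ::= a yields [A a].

T
A → T
( T ) → T
( A ) → T
( a ) → T
( a ) → A → T
( a ) → ( T ) → T
( a ) → ( A ) → T
( a ) → ( a ) → T
( a ) → ( a ) → A
( a ) → ( a ) → ( T )
( a ) → ( a ) → ( A )
( a ) → ( a ) → ( a )

[T [A ( [T [A a]] )] → [T [A ( [T [A a]] )] → [T [A ( [T [A a]] )]]]]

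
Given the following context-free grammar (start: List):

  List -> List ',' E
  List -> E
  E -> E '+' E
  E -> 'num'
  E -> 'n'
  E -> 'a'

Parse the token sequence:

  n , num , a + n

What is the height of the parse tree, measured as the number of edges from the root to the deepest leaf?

4

[List [List [List [E n]] , [E num]] , [E [E a] + [E n]]]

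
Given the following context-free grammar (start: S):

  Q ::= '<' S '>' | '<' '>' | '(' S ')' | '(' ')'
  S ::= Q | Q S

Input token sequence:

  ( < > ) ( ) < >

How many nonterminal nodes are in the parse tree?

8

[S [Q ( [S [Q < >]] )] [S [Q ( )] [S [Q < >]]]]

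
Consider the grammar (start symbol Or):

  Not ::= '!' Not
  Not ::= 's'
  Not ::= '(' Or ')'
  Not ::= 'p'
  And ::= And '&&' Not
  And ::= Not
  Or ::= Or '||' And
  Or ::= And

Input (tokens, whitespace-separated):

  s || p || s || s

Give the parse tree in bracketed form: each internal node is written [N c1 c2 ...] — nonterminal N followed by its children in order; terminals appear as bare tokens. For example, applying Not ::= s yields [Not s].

[Or [Or [Or [Or [And [Not s]]] || [And [Not p]]] || [And [Not s]]] || [And [Not s]]]

Or
Or || And
Or || And || And
Or || And || And || And
And || And || And || And
Not || And || And || And
s || And || And || And
s || Not || And || And
s || p || And || And
s || p || Not || And
s || p || s || And
s || p || s || Not
s || p || s || s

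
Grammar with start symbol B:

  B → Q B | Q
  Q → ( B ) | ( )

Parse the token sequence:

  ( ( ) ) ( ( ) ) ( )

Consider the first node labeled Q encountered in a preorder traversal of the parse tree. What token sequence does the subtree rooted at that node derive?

( ( ) )

[B [Q ( [B [Q ( )]] )] [B [Q ( [B [Q ( )]] )] [B [Q ( )]]]]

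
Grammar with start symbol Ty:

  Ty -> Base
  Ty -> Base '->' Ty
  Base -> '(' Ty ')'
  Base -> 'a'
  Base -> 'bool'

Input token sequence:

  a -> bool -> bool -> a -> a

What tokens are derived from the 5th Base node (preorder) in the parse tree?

a

[Ty [Base a] -> [Ty [Base bool] -> [Ty [Base bool] -> [Ty [Base a] -> [Ty [Base a]]]]]]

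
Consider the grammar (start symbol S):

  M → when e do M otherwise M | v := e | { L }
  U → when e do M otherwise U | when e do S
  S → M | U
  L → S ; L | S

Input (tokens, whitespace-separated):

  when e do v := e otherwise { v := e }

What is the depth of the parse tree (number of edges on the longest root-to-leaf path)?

[S [M when e do [M v := e] otherwise [M { [L [S [M v := e]]] }]]]

6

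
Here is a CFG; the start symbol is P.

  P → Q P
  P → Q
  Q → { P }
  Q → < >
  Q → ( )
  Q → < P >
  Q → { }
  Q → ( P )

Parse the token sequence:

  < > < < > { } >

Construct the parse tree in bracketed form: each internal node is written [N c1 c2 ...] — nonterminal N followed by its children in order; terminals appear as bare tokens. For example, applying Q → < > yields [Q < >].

[P [Q < >] [P [Q < [P [Q < >] [P [Q { }]]] >]]]

P
Q P
< > P
< > Q
< > < P >
< > < Q P >
< > < < > P >
< > < < > Q >
< > < < > { } >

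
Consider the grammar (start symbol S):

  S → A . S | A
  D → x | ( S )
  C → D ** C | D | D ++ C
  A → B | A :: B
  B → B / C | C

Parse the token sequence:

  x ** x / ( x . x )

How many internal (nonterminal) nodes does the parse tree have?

[S [A [B [B [C [D x] ** [C [D x]]]] / [C [D ( [S [A [B [C [D x]]]] . [S [A [B [C [D x]]]]]] )]]]]]

20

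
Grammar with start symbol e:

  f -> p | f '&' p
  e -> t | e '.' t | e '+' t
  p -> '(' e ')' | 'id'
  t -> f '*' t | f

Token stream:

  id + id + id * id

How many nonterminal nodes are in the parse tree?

15

[e [e [e [t [f [p id]]]] + [t [f [p id]]]] + [t [f [p id]] * [t [f [p id]]]]]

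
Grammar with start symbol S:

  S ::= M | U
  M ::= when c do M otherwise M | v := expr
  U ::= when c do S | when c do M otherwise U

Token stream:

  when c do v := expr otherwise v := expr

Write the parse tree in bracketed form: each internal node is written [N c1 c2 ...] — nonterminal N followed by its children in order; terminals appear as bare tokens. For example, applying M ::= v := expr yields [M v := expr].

S
M
when c do M otherwise M
when c do v := expr otherwise M
when c do v := expr otherwise v := expr

[S [M when c do [M v := expr] otherwise [M v := expr]]]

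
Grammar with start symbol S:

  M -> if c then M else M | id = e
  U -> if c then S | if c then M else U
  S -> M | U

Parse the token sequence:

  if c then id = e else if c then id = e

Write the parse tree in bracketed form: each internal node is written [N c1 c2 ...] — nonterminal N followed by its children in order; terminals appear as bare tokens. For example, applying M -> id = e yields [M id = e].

[S [U if c then [M id = e] else [U if c then [S [M id = e]]]]]

S
U
if c then M else U
if c then id = e else U
if c then id = e else if c then S
if c then id = e else if c then M
if c then id = e else if c then id = e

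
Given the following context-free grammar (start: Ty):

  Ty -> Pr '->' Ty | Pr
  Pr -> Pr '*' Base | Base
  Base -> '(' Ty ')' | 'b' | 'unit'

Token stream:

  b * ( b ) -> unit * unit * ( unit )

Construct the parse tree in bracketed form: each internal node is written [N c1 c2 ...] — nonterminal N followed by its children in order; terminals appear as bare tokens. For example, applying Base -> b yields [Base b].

[Ty [Pr [Pr [Base b]] * [Base ( [Ty [Pr [Base b]]] )]] -> [Ty [Pr [Pr [Pr [Base unit]] * [Base unit]] * [Base ( [Ty [Pr [Base unit]]] )]]]]

Ty
Pr -> Ty
Pr * Base -> Ty
Base * Base -> Ty
b * Base -> Ty
b * ( Ty ) -> Ty
b * ( Pr ) -> Ty
b * ( Base ) -> Ty
b * ( b ) -> Ty
b * ( b ) -> Pr
b * ( b ) -> Pr * Base
b * ( b ) -> Pr * Base * Base
b * ( b ) -> Base * Base * Base
b * ( b ) -> unit * Base * Base
b * ( b ) -> unit * unit * Base
b * ( b ) -> unit * unit * ( Ty )
b * ( b ) -> unit * unit * ( Pr )
b * ( b ) -> unit * unit * ( Base )
b * ( b ) -> unit * unit * ( unit )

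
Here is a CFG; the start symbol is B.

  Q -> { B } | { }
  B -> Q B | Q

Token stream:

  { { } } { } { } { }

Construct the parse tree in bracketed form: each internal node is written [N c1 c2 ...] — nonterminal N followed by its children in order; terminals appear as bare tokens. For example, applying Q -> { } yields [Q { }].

[B [Q { [B [Q { }]] }] [B [Q { }] [B [Q { }] [B [Q { }]]]]]

B
Q B
{ B } B
{ Q } B
{ { } } B
{ { } } Q B
{ { } } { } B
{ { } } { } Q B
{ { } } { } { } B
{ { } } { } { } Q
{ { } } { } { } { }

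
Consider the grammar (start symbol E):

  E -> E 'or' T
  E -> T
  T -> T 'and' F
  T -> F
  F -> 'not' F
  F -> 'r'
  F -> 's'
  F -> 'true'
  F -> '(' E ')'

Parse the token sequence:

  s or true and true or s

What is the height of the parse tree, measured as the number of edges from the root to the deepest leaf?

5

[E [E [E [T [F s]]] or [T [T [F true]] and [F true]]] or [T [F s]]]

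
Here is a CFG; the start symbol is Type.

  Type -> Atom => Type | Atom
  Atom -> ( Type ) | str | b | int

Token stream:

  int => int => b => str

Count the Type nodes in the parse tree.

[Type [Atom int] => [Type [Atom int] => [Type [Atom b] => [Type [Atom str]]]]]

4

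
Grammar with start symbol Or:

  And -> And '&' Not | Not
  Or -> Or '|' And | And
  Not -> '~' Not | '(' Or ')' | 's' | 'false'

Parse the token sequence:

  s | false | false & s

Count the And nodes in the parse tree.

[Or [Or [Or [And [Not s]]] | [And [Not false]]] | [And [And [Not false]] & [Not s]]]

4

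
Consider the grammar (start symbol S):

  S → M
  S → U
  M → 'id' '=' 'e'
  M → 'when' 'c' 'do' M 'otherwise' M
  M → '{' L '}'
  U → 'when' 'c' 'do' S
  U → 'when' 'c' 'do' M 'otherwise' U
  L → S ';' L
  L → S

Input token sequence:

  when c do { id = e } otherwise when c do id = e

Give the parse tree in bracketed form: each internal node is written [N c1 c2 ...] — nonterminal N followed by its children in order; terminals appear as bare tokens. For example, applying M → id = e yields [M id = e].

S
U
when c do M otherwise U
when c do { L } otherwise U
when c do { S } otherwise U
when c do { M } otherwise U
when c do { id = e } otherwise U
when c do { id = e } otherwise when c do S
when c do { id = e } otherwise when c do M
when c do { id = e } otherwise when c do id = e

[S [U when c do [M { [L [S [M id = e]]] }] otherwise [U when c do [S [M id = e]]]]]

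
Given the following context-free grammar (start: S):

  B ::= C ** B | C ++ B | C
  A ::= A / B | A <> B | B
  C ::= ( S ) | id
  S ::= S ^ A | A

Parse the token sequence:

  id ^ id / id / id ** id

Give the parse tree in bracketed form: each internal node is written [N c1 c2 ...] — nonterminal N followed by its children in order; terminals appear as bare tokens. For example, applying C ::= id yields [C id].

S
S ^ A
A ^ A
B ^ A
C ^ A
id ^ A
id ^ A / B
id ^ A / B / B
id ^ B / B / B
id ^ C / B / B
id ^ id / B / B
id ^ id / C / B
id ^ id / id / B
id ^ id / id / C ** B
id ^ id / id / id ** B
id ^ id / id / id ** C
id ^ id / id / id ** id

[S [S [A [B [C id]]]] ^ [A [A [A [B [C id]]] / [B [C id]]] / [B [C id] ** [B [C id]]]]]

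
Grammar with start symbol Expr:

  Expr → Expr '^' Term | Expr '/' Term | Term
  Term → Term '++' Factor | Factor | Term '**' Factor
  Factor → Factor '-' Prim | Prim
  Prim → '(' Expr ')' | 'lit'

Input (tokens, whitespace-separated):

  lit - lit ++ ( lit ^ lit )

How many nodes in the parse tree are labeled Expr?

[Expr [Term [Term [Factor [Factor [Prim lit]] - [Prim lit]]] ++ [Factor [Prim ( [Expr [Expr [Term [Factor [Prim lit]]]] ^ [Term [Factor [Prim lit]]]] )]]]]

3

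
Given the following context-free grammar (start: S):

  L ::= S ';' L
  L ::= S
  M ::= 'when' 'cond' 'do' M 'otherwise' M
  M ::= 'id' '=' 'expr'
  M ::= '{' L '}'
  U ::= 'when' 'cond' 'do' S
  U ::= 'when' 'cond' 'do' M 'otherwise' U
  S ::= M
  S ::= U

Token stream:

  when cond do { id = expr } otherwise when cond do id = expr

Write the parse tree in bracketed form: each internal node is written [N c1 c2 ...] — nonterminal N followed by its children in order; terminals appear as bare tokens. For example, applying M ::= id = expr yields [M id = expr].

[S [U when cond do [M { [L [S [M id = expr]]] }] otherwise [U when cond do [S [M id = expr]]]]]

S
U
when cond do M otherwise U
when cond do { L } otherwise U
when cond do { S } otherwise U
when cond do { M } otherwise U
when cond do { id = expr } otherwise U
when cond do { id = expr } otherwise when cond do S
when cond do { id = expr } otherwise when cond do M
when cond do { id = expr } otherwise when cond do id = expr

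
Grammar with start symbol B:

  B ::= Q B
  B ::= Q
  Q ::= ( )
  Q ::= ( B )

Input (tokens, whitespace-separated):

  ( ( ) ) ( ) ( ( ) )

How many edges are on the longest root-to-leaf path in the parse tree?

[B [Q ( [B [Q ( )]] )] [B [Q ( )] [B [Q ( [B [Q ( )]] )]]]]

6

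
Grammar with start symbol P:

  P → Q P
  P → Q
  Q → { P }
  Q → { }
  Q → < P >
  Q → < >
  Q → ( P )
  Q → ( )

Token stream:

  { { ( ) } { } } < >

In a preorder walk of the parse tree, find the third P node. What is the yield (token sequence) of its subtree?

( )

[P [Q { [P [Q { [P [Q ( )]] }] [P [Q { }]]] }] [P [Q < >]]]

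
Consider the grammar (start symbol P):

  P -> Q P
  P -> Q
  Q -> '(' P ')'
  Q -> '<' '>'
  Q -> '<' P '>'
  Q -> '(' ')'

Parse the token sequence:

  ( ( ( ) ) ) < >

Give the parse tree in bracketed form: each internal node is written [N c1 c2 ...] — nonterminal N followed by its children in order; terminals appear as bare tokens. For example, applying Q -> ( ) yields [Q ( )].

P
Q P
( P ) P
( Q ) P
( ( P ) ) P
( ( Q ) ) P
( ( ( ) ) ) P
( ( ( ) ) ) Q
( ( ( ) ) ) < >

[P [Q ( [P [Q ( [P [Q ( )]] )]] )] [P [Q < >]]]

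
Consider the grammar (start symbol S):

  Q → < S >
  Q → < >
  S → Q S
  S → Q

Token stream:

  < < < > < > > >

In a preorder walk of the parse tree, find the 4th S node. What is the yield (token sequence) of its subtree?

[S [Q < [S [Q < [S [Q < >] [S [Q < >]]] >]] >]]

< >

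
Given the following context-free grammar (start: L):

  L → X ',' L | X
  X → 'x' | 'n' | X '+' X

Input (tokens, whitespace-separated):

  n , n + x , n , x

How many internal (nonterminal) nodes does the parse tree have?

10

[L [X n] , [L [X [X n] + [X x]] , [L [X n] , [L [X x]]]]]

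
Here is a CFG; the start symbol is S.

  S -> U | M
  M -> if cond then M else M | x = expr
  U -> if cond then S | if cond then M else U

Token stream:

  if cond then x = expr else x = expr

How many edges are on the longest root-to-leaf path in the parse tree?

3

[S [M if cond then [M x = expr] else [M x = expr]]]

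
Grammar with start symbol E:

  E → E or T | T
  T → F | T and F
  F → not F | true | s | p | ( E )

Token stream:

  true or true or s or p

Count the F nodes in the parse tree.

[E [E [E [E [T [F true]]] or [T [F true]]] or [T [F s]]] or [T [F p]]]

4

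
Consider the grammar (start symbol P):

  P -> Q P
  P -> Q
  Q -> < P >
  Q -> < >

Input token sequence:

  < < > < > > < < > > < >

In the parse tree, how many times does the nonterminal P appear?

[P [Q < [P [Q < >] [P [Q < >]]] >] [P [Q < [P [Q < >]] >] [P [Q < >]]]]

6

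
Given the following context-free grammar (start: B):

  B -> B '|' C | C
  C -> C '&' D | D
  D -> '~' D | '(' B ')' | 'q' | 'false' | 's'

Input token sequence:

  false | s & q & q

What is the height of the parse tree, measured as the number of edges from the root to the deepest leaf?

5

[B [B [C [D false]]] | [C [C [C [D s]] & [D q]] & [D q]]]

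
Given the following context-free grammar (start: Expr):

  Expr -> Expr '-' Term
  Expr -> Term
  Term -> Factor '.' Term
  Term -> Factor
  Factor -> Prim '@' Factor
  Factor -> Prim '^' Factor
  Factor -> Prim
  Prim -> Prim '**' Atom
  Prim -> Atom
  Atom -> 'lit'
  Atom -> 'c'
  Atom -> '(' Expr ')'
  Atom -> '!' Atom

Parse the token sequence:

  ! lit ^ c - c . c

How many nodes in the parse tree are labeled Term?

[Expr [Expr [Term [Factor [Prim [Atom ! [Atom lit]]] ^ [Factor [Prim [Atom c]]]]]] - [Term [Factor [Prim [Atom c]]] . [Term [Factor [Prim [Atom c]]]]]]

3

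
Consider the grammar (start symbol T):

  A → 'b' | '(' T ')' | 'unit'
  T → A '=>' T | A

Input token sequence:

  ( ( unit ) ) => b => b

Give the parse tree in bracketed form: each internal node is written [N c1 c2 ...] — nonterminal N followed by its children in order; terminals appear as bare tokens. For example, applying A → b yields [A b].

[T [A ( [T [A ( [T [A unit]] )]] )] => [T [A b] => [T [A b]]]]

T
A => T
( T ) => T
( A ) => T
( ( T ) ) => T
( ( A ) ) => T
( ( unit ) ) => T
( ( unit ) ) => A => T
( ( unit ) ) => b => T
( ( unit ) ) => b => A
( ( unit ) ) => b => b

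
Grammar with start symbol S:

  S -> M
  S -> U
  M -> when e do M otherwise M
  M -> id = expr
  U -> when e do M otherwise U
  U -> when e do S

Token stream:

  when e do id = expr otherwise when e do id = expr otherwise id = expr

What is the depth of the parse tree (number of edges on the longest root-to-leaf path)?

[S [M when e do [M id = expr] otherwise [M when e do [M id = expr] otherwise [M id = expr]]]]

4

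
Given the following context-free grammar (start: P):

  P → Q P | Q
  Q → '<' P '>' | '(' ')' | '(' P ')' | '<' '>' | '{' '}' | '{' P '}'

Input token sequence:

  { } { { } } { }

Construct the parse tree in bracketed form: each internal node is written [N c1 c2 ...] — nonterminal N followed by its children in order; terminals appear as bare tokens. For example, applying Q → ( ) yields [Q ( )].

[P [Q { }] [P [Q { [P [Q { }]] }] [P [Q { }]]]]

P
Q P
{ } P
{ } Q P
{ } { P } P
{ } { Q } P
{ } { { } } P
{ } { { } } Q
{ } { { } } { }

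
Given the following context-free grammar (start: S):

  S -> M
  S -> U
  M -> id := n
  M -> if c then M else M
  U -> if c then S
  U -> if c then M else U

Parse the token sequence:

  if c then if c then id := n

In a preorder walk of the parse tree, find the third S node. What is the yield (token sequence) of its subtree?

[S [U if c then [S [U if c then [S [M id := n]]]]]]

id := n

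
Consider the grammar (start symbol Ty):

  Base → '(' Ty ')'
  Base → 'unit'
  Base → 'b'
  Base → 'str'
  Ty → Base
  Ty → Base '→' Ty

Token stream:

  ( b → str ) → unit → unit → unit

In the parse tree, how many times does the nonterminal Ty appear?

[Ty [Base ( [Ty [Base b] → [Ty [Base str]]] )] → [Ty [Base unit] → [Ty [Base unit] → [Ty [Base unit]]]]]

6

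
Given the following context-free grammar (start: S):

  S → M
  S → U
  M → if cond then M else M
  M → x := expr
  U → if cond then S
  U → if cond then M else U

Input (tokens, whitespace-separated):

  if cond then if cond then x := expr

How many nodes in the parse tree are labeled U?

[S [U if cond then [S [U if cond then [S [M x := expr]]]]]]

2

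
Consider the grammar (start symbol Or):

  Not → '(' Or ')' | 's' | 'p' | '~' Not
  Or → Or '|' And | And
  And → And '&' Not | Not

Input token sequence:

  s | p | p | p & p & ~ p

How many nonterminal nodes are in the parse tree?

[Or [Or [Or [Or [And [Not s]]] | [And [Not p]]] | [And [Not p]]] | [And [And [And [Not p]] & [Not p]] & [Not ~ [Not p]]]]

17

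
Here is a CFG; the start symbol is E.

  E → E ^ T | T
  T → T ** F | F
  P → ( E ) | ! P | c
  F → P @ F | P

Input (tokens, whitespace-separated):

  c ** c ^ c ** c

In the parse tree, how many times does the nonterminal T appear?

4

[E [E [T [T [F [P c]]] ** [F [P c]]]] ^ [T [T [F [P c]]] ** [F [P c]]]]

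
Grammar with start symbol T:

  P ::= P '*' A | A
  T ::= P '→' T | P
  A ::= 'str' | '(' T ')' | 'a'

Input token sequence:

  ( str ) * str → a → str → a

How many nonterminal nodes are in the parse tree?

17

[T [P [P [A ( [T [P [A str]]] )]] * [A str]] → [T [P [A a]] → [T [P [A str]] → [T [P [A a]]]]]]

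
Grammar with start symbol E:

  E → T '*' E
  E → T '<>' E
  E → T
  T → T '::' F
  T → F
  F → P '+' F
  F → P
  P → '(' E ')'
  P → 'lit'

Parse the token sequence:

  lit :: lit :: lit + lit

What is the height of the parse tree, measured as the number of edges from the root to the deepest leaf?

[E [T [T [T [F [P lit]]] :: [F [P lit]]] :: [F [P lit] + [F [P lit]]]]]

6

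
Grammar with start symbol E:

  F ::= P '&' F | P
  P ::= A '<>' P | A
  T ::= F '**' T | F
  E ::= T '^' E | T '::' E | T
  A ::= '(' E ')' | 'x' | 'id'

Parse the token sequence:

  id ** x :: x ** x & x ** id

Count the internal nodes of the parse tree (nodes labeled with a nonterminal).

25

[E [T [F [P [A id]]] ** [T [F [P [A x]]]]] :: [E [T [F [P [A x]]] ** [T [F [P [A x]] & [F [P [A x]]]] ** [T [F [P [A id]]]]]]]]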